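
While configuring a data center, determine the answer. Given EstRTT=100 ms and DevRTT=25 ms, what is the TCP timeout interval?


Given: EstRTT = 100 ms, DevRTT = 25 ms
Timeout = EstRTT + 4 * DevRTT
4 * DevRTT = 4 * 25 = 100
Timeout = 100 + 100 = 200 ms

200


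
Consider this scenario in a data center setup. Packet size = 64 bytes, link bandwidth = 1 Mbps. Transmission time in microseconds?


Given: packet = 64 bytes, bandwidth = 1 Mbps
Packet in bits = 64 * 8 = 512 bits
Bandwidth = 1 * 10^6 = 1000000 bps
Time = 512 / 1000000 seconds
Time in us = 512 * 10^6 / 1000000 = 512

512


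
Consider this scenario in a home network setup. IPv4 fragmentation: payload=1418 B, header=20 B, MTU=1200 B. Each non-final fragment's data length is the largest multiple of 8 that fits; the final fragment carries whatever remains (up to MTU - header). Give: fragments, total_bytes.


Max data per non-final fragment = floor((MTU - header)/8)*8 = floor((1200 - 20)/8)*8 = floor(1180/8)*8 = 1176 B
Final fragment needs no 8-byte alignment: it can carry up to MTU - header = 1180 B
Non-final fragments needed = ceil((payload - 1180) / 1176) = ceil(238/1176) = ceil(0.2024) = 1
Number of fragments = 1 + 1 = 2
Fragment sizes (data): 1 * 1176 B + 242 B (last, 242 <= 1180 OK)
Total bytes sent = payload + n_frags * header = 1418 + 2*20 = 1418 + 40 = 1458 B

2, 1458


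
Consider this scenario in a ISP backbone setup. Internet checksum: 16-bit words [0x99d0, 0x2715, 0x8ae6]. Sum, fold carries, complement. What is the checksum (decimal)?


Given words: [0x99d0, 0x2715, 0x8ae6]
Step 1: Sum all words
Raw sum = 39376 + 10005 + 35558 = 84939
Step 2: Fold carry: (19403 + 1) = 19404
One's complement = ~19404 & 0xFFFF = 46131

46131


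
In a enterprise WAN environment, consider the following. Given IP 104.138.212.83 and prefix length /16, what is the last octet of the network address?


Given: IP = 104.138.212.83, prefix = /16
Subnet mask = 255.255.0.0
Last octet of IP: 83
Last octet of mask: 0
Network last octet = 83 AND 0 = 0

0


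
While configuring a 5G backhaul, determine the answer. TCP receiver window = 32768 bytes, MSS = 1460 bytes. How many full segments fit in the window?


Given: RWND = 32768 bytes, MSS = 1460 bytes
Full segments = floor(RWND / MSS)
Full segments = floor(32768 / 1460)
Full segments = floor(22.4438) = 22

22


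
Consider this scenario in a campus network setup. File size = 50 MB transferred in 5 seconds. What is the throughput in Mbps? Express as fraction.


Given: file = 50 MB, time = 5 s
File in Mb = 50 * 8 = 400 Mb
Throughput = 400 / 5 Mbps
Throughput = 80 Mbps

80


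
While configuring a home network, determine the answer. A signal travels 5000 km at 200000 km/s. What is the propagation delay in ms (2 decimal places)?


Given: distance = 5000 km, speed = 200000 km/s
Delay = distance / speed = 5000 / 200000 seconds
Delay in ms = 5000 * 1000 / 200000
Delay = 25.0000 ms
Rounded to 2 dp = 25.00 ms

25.00


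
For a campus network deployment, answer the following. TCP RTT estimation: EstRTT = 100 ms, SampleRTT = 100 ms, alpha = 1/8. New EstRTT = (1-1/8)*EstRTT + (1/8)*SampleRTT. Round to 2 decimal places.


Given: EstRTT = 100 ms, SampleRTT = 100 ms, alpha = 1/8
New EstRTT = (1 - alpha) * EstRTT + alpha * SampleRTT
(7/8) * 100 = 87.5
(1/8) * 100 = 12.5
New EstRTT = 87.5 + 12.5 = 100 ms -> 100.00 ms (2 dp)

100.00


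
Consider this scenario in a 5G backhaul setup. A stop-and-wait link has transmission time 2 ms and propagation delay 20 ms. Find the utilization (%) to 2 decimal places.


Given: Ttrans = 2 ms, Tprop = 20 ms
RTT = 2 * Tprop = 2 * 20 = 40 ms
U = Ttrans / (Ttrans + RTT)
U = 2 / (2 + 40)
U = 2 / 42 = 0.047619
U% = 4.76%

4.76


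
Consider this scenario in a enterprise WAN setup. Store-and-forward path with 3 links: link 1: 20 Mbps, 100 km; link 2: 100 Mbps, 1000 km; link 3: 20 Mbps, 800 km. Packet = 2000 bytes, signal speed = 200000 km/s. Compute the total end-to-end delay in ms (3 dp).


Packet = 2000 bytes = 16000 bits. Store-and-forward: sum (t_trans + t_prop) per link.
Link 1: t_trans = 16000/(20*10^6) s = 0.8000 ms; t_prop = 100/200000 s = 0.5000 ms; subtotal = 1.3000 ms
Link 2: t_trans = 16000/(100*10^6) s = 0.1600 ms; t_prop = 1000/200000 s = 5.0000 ms; subtotal = 5.1600 ms
Link 3: t_trans = 16000/(20*10^6) s = 0.8000 ms; t_prop = 800/200000 s = 4.0000 ms; subtotal = 4.8000 ms
End-to-end = 1.3000 + 5.1600 + 4.8000 = 11.2600 ms -> 11.260 ms (3 dp)

11.260


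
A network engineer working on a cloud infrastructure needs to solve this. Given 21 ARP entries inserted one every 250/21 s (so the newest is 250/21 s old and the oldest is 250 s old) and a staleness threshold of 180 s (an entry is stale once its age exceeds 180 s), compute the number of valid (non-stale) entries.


Ages are k * 250/21 s for k = 1..21 (spacing = 11.9048 s).
Entry k is valid iff k * 250/21 <= 180 iff k <= 21 * 180 / 250 = 15.1200
n_valid = floor(15.1200) = 15
(n_stale = 21 - 15 = 6)

15


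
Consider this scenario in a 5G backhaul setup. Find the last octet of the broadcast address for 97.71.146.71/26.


Given: IP = 97.71.146.71, prefix = /26
Host bits = 32 - 26 = 6
Network last octet = 71 AND mask = 64
Host part size = 2^6 - 1 = 63
Broadcast last octet = 64 OR 63 = 127

127


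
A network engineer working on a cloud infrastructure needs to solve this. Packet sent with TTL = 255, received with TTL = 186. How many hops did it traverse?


Given: initial TTL = 255, received TTL = 186
Hops = initial TTL - received TTL
Hops = 255 - 186 = 69

69


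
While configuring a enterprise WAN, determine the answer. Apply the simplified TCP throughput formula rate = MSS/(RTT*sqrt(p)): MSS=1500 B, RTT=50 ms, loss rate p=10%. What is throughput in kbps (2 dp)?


Given: MSS = 1500 bytes, RTT = 50 ms, loss = 10%
RTT in seconds = 50 / 1000 = 0.05
Loss rate = 10% = 0.1
sqrt(loss) = sqrt(0.1) = 0.316227766017
Throughput (bytes/s) = 1500 / (0.05 * 0.316227766017) = 94868.3298
Throughput (kbps) = 94868.3298 * 8 / 1000 = 758.946638 -> 758.95 kbps (2 dp)

758.95


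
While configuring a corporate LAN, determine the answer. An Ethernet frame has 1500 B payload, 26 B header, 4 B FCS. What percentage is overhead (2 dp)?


Given: payload = 1500 B, header = 26 B, trailer = 4 B
Overhead bytes = header + trailer = 26 + 4 = 30
Total frame = payload + overhead = 1500 + 30 = 1530
Overhead % = 30 / 1530 * 100 = 1.9608% -> 1.96% (2 dp)

1.96


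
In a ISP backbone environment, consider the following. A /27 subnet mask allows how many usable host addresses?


Given: subnet mask /27
Host bits = 32 - 27 = 5
Total addresses = 2^5 = 32
Usable hosts = 32 - 2 (network + broadcast) = 30

30


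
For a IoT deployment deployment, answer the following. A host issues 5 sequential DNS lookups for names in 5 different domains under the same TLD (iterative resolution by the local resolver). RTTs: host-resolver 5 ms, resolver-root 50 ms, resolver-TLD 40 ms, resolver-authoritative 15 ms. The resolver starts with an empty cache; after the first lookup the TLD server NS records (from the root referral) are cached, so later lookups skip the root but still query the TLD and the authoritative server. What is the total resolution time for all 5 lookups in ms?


Lookup 1 (cold cache): local + root + TLD + auth = 5 + 50 + 40 + 15 = 110 ms
Lookups 2..5 (TLD NS cached -> skip root; new domain -> still ask TLD and auth): local + TLD + auth = 5 + 40 + 15 = 60 ms each
Remaining 4 lookups: 4 * 60 = 240 ms
Total = 110 + 240 = 350 ms

350


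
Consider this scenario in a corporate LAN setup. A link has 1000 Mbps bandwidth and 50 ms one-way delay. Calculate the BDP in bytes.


Given: bandwidth = 1000 Mbps, delay = 50 ms
BDP in bits = 1000 * 10^6 * 50 / 1000
BDP in bits = 50000000
BDP in bytes = 50000000 / 8 = 6250000

6250000


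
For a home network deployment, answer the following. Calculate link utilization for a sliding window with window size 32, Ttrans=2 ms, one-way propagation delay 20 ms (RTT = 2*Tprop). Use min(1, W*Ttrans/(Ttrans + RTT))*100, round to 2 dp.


Given: W = 32, Ttrans = 2 ms, RTT = 40 ms (= 2 * Tprop, Tprop = 20 ms)
Cycle time = Ttrans + RTT = 2 + 40 = 42 ms (first packet sent until its ACK returns)
W * Ttrans = 32 * 2 = 64 ms of sending per cycle
W * Ttrans / (Ttrans + RTT) = 64 / 42 = 1.523810
U = min(1, 1.523810) = 1.000000
U% = 100.00%

100.00


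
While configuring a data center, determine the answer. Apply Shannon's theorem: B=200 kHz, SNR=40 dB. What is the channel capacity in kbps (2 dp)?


Given: B = 200 kHz, SNR = 40 dB
SNR linear = 10^(40/10) = 10000
1 + SNR = 10001
log2(10001) = 13.2878566418
C = 200 * 1000 * 13.2878566418 = 2657571.3284 bps
C = 2657.571328 kbps -> 2657.57 kbps (2 dp)

2657.57


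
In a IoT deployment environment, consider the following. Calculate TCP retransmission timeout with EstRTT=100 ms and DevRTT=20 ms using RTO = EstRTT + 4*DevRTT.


Given: EstRTT = 100 ms, DevRTT = 20 ms
Timeout = EstRTT + 4 * DevRTT
4 * DevRTT = 4 * 20 = 80
Timeout = 100 + 80 = 180 ms

180


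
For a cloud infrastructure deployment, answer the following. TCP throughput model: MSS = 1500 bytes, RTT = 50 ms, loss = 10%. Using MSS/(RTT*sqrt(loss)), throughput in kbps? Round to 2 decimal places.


Given: MSS = 1500 bytes, RTT = 50 ms, loss = 10%
RTT in seconds = 50 / 1000 = 0.05
Loss rate = 10% = 0.1
sqrt(loss) = sqrt(0.1) = 0.316227766017
Throughput (bytes/s) = 1500 / (0.05 * 0.316227766017) = 94868.3298
Throughput (kbps) = 94868.3298 * 8 / 1000 = 758.946638 -> 758.95 kbps (2 dp)

758.95


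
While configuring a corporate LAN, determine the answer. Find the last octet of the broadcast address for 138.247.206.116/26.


Given: IP = 138.247.206.116, prefix = /26
Host bits = 32 - 26 = 6
Network last octet = 116 AND mask = 64
Host part size = 2^6 - 1 = 63
Broadcast last octet = 64 OR 63 = 127

127


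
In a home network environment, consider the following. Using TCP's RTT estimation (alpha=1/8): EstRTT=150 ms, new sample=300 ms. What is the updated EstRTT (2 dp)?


Given: EstRTT = 150 ms, SampleRTT = 300 ms, alpha = 1/8
New EstRTT = (1 - alpha) * EstRTT + alpha * SampleRTT
(7/8) * 150 = 131.25
(1/8) * 300 = 37.5
New EstRTT = 131.25 + 37.5 = 168.75 ms -> 168.75 ms (2 dp)

168.75


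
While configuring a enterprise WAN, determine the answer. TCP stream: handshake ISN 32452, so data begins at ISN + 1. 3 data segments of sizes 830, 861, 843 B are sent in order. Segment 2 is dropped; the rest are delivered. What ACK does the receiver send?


SYN uses sequence number 32452; first data byte = ISN + 1 = 32453.
Segment 1: SEQ = 32453, len = 830 B, covers [32453, 33282]
Segment 2: SEQ = 33283, len = 861 B, covers [33283, 34143] [LOST]
Segment 3: SEQ = 34144, len = 843 B, covers [34144, 34986]
In-order data received: bytes [32453, 33282] (segments 1..1).
Segment 2 missing -> gap begins at byte 33283; later segments buffered out of order.
Cumulative ACK = next expected in-order byte = 32453 + 830 = 33283

33283


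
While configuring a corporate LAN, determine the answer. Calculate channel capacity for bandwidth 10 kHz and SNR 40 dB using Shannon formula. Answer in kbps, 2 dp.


Given: B = 10 kHz, SNR = 40 dB
SNR linear = 10^(40/10) = 10000
1 + SNR = 10001
log2(10001) = 13.2878566418
C = 10 * 1000 * 13.2878566418 = 132878.5664 bps
C = 132.878566 kbps -> 132.88 kbps (2 dp)

132.88


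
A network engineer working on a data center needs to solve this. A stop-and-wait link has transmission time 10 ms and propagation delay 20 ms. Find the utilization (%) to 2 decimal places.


Given: Ttrans = 10 ms, Tprop = 20 ms
RTT = 2 * Tprop = 2 * 20 = 40 ms
U = Ttrans / (Ttrans + RTT)
U = 10 / (10 + 40)
U = 10 / 50 = 0.2
U% = 20.00%

20.00


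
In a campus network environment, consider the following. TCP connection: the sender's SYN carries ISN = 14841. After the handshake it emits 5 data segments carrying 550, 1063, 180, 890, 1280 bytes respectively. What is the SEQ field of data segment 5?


The SYN occupies sequence number ISN = 14841, so the first data byte is ISN + 1 = 14842.
SEQ of data segment i = (ISN + 1) + sum of payload sizes of segments 1..i-1.
Segment 1: SEQ = 14842, payload = 550 bytes
Segment 2: SEQ = 15392, payload = 1063 bytes
Segment 3: SEQ = 16455, payload = 180 bytes
Segment 4: SEQ = 16635, payload = 890 bytes
Segment 5: SEQ = 17525, payload = 1280 bytes
SEQ of segment 5 = 14842 + 550 + 1063 + 180 + 890 = 17525

17525


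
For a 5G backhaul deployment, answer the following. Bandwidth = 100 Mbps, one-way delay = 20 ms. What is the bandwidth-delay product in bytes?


Given: bandwidth = 100 Mbps, delay = 20 ms
BDP in bits = 100 * 10^6 * 20 / 1000
BDP in bits = 2000000
BDP in bytes = 2000000 / 8 = 250000

250000


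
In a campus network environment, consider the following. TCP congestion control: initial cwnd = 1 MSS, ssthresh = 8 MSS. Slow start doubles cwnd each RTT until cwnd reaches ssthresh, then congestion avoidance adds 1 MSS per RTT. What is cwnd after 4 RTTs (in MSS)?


RTT 0: cwnd = 1 MSS (initial)
RTT 1: cwnd = 2 MSS (slow start, doubled)
RTT 2: cwnd = 4 MSS (slow start, doubled)
RTT 3: cwnd = 8 MSS (slow start, doubled)
RTT 4: cwnd = 9 MSS (congestion avoidance, +1)

9


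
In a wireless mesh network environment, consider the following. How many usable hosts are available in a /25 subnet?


Given: subnet mask /25
Host bits = 32 - 25 = 7
Total addresses = 2^7 = 128
Usable hosts = 128 - 2 (network + broadcast) = 126

126


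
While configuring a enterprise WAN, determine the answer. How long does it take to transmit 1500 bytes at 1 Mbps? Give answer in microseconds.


Given: packet = 1500 bytes, bandwidth = 1 Mbps
Packet in bits = 1500 * 8 = 12000 bits
Bandwidth = 1 * 10^6 = 1000000 bps
Time = 12000 / 1000000 seconds
Time in us = 12000 * 10^6 / 1000000 = 12000

12000


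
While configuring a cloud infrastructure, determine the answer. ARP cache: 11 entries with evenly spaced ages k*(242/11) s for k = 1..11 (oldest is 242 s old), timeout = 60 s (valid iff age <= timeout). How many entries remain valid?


Ages are k * 242/11 s for k = 1..11 (spacing = 22.0000 s).
Entry k is valid iff k * 242/11 <= 60 iff k <= 11 * 60 / 242 = 2.7273
n_valid = floor(2.7273) = 2
(n_stale = 11 - 2 = 9)

2


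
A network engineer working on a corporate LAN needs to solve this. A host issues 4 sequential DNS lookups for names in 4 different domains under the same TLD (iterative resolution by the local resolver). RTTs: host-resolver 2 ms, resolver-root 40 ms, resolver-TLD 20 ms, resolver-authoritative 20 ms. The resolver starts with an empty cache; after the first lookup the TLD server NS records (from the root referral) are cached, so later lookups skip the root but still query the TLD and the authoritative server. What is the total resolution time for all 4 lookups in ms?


Lookup 1 (cold cache): local + root + TLD + auth = 2 + 40 + 20 + 20 = 82 ms
Lookups 2..4 (TLD NS cached -> skip root; new domain -> still ask TLD and auth): local + TLD + auth = 2 + 20 + 20 = 42 ms each
Remaining 3 lookups: 3 * 42 = 126 ms
Total = 82 + 126 = 208 ms

208


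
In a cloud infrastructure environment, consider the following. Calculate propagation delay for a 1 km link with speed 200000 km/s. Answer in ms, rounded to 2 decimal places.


Given: distance = 1 km, speed = 200000 km/s
Delay = distance / speed = 1 / 200000 seconds
Delay in ms = 1 * 1000 / 200000
Delay = 0.0050 ms
Rounded to 2 dp = 0.01 ms

0.01


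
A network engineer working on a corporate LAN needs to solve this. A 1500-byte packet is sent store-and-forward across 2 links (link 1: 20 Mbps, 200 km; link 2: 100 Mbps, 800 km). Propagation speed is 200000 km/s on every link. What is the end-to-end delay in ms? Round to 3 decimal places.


Packet = 1500 bytes = 12000 bits. Store-and-forward: sum (t_trans + t_prop) per link.
Link 1: t_trans = 12000/(20*10^6) s = 0.6000 ms; t_prop = 200/200000 s = 1.0000 ms; subtotal = 1.6000 ms
Link 2: t_trans = 12000/(100*10^6) s = 0.1200 ms; t_prop = 800/200000 s = 4.0000 ms; subtotal = 4.1200 ms
End-to-end = 1.6000 + 4.1200 = 5.7200 ms -> 5.720 ms (3 dp)

5.720


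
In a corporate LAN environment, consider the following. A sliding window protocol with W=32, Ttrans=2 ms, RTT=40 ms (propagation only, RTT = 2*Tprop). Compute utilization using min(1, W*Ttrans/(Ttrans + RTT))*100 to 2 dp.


Given: W = 32, Ttrans = 2 ms, RTT = 40 ms (= 2 * Tprop, Tprop = 20 ms)
Cycle time = Ttrans + RTT = 2 + 40 = 42 ms (first packet sent until its ACK returns)
W * Ttrans = 32 * 2 = 64 ms of sending per cycle
W * Ttrans / (Ttrans + RTT) = 64 / 42 = 1.523810
U = min(1, 1.523810) = 1.000000
U% = 100.00%

100.00


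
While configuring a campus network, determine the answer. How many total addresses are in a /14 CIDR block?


Given: CIDR prefix /14
Host bits = 32 - 14 = 18
Total addresses = 2^18 = 262144

262144


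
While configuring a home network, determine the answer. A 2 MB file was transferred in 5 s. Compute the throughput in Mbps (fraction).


Given: file = 2 MB, time = 5 s
File in Mb = 2 * 8 = 16 Mb
Throughput = 16 / 5 Mbps
Throughput = 16/5 Mbps

16/5


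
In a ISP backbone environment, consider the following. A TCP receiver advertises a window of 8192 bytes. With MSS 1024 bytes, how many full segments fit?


Given: RWND = 8192 bytes, MSS = 1024 bytes
Full segments = floor(RWND / MSS)
Full segments = floor(8192 / 1024)
Full segments = floor(8.0) = 8

8


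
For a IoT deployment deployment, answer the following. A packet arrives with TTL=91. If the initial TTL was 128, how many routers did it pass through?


Given: initial TTL = 128, received TTL = 91
Hops = initial TTL - received TTL
Hops = 128 - 91 = 37

37


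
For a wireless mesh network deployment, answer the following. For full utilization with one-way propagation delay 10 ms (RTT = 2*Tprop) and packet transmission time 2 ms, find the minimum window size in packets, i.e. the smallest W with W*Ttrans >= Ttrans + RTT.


Given: Ttrans = 2 ms, RTT = 20 ms (= 2 * Tprop, Tprop = 10 ms)
Time until first ACK returns = Ttrans + RTT = 2 + 20 = 22 ms
Need W * Ttrans >= Ttrans + RTT  ->  W >= (Ttrans + RTT) / Ttrans
(Ttrans + RTT) / Ttrans = 22 / 2 = 11
W_min = ceil(11) = 11

11


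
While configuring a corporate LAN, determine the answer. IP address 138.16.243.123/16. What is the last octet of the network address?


Given: IP = 138.16.243.123, prefix = /16
Subnet mask = 255.255.0.0
Last octet of IP: 123
Last octet of mask: 0
Network last octet = 123 AND 0 = 0

0


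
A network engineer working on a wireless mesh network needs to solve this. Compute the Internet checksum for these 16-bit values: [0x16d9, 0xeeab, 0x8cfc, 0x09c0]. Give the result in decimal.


Given words: [0x16d9, 0xeeab, 0x8cfc, 0x09c0]
Step 1: Sum all words
Raw sum = 5849 + 61099 + 36092 + 2496 = 105536
Step 2: Fold carry: (40000 + 1) = 40001
One's complement = ~40001 & 0xFFFF = 25534

25534


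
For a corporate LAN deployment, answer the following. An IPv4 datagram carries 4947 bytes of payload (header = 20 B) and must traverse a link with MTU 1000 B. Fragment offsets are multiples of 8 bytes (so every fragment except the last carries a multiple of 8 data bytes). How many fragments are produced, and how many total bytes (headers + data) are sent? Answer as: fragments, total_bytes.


Max data per non-final fragment = floor((MTU - header)/8)*8 = floor((1000 - 20)/8)*8 = floor(980/8)*8 = 976 B
Final fragment needs no 8-byte alignment: it can carry up to MTU - header = 980 B
Non-final fragments needed = ceil((payload - 980) / 976) = ceil(3967/976) = ceil(4.0645) = 5
Number of fragments = 5 + 1 = 6
Fragment sizes (data): 5 * 976 B + 67 B (last, 67 <= 980 OK)
Total bytes sent = payload + n_frags * header = 4947 + 6*20 = 4947 + 120 = 5067 B

6, 5067


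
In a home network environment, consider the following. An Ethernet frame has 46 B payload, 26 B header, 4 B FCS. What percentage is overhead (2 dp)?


Given: payload = 46 B, header = 26 B, trailer = 4 B
Overhead bytes = header + trailer = 26 + 4 = 30
Total frame = payload + overhead = 46 + 30 = 76
Overhead % = 30 / 76 * 100 = 39.4737% -> 39.47% (2 dp)

39.47


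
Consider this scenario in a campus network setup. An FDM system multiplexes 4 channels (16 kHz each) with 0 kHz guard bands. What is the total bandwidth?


Given: 4 channels, 16 kHz each, guard = 0 kHz
Channel bandwidth = 4 * 16 = 64 kHz
Guard bands = 3 gaps * 0 kHz = 0 kHz
Total = 64 + 0 = 64 kHz

64


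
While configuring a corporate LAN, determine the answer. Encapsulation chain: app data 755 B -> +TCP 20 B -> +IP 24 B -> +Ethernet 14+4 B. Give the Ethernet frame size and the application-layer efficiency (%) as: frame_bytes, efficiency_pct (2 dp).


TCP segment = 755 + 20 = 775 B
IP packet = 775 + 24 = 799 B
Ethernet frame = 799 + 14 + 4 = 817 B
Efficiency = app / frame = 755 / 817 = 0.924113 = 92.4113% -> 92.41% (2 dp)

817, 92.41


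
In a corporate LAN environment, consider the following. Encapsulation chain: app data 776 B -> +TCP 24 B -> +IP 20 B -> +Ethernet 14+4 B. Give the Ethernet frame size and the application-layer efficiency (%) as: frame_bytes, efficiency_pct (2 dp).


TCP segment = 776 + 24 = 800 B
IP packet = 800 + 20 = 820 B
Ethernet frame = 820 + 14 + 4 = 838 B
Efficiency = app / frame = 776 / 838 = 0.926014 = 92.6014% -> 92.60% (2 dp)

838, 92.60


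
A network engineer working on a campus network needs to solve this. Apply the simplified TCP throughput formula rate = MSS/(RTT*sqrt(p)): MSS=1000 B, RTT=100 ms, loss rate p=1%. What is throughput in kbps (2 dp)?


Given: MSS = 1000 bytes, RTT = 100 ms, loss = 1%
RTT in seconds = 100 / 1000 = 0.1
Loss rate = 1% = 0.01
sqrt(loss) = sqrt(0.01) = 0.1
Throughput (bytes/s) = 1000 / (0.1 * 0.1) = 100000.0000
Throughput (kbps) = 100000.0000 * 8 / 1000 = 800.000000 -> 800.00 kbps (2 dp)

800.00


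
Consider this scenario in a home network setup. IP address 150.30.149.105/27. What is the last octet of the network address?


Given: IP = 150.30.149.105, prefix = /27
Subnet mask = 255.255.255.224
Last octet of IP: 105
Last octet of mask: 224
Network last octet = 105 AND 224 = 96

96


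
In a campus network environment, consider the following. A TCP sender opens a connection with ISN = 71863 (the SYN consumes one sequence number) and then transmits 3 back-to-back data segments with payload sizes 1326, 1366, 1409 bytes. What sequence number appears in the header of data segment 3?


The SYN occupies sequence number ISN = 71863, so the first data byte is ISN + 1 = 71864.
SEQ of data segment i = (ISN + 1) + sum of payload sizes of segments 1..i-1.
Segment 1: SEQ = 71864, payload = 1326 bytes
Segment 2: SEQ = 73190, payload = 1366 bytes
Segment 3: SEQ = 74556, payload = 1409 bytes
SEQ of segment 3 = 71864 + 1326 + 1366 = 74556

74556


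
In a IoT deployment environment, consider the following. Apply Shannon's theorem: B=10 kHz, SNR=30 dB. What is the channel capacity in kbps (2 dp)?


Given: B = 10 kHz, SNR = 30 dB
SNR linear = 10^(30/10) = 1000
1 + SNR = 1001
log2(1001) = 9.9672262588
C = 10 * 1000 * 9.9672262588 = 99672.2626 bps
C = 99.672263 kbps -> 99.67 kbps (2 dp)

99.67


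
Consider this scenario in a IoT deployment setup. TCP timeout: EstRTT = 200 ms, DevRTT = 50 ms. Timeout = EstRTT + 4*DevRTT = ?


Given: EstRTT = 200 ms, DevRTT = 50 ms
Timeout = EstRTT + 4 * DevRTT
4 * DevRTT = 4 * 50 = 200
Timeout = 200 + 200 = 400 ms

400


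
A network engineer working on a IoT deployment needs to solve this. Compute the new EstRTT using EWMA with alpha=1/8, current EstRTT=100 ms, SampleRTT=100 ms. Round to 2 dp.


Given: EstRTT = 100 ms, SampleRTT = 100 ms, alpha = 1/8
New EstRTT = (1 - alpha) * EstRTT + alpha * SampleRTT
(7/8) * 100 = 87.5
(1/8) * 100 = 12.5
New EstRTT = 87.5 + 12.5 = 100 ms -> 100.00 ms (2 dp)

100.00


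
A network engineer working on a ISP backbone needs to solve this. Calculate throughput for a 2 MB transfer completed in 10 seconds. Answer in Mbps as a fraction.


Given: file = 2 MB, time = 10 s
File in Mb = 2 * 8 = 16 Mb
Throughput = 16 / 10 Mbps
Throughput = 8/5 Mbps

8/5


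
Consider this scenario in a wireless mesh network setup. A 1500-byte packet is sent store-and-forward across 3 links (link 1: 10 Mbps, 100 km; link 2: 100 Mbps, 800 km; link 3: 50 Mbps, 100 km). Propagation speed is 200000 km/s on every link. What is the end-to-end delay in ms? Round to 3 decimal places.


Packet = 1500 bytes = 12000 bits. Store-and-forward: sum (t_trans + t_prop) per link.
Link 1: t_trans = 12000/(10*10^6) s = 1.2000 ms; t_prop = 100/200000 s = 0.5000 ms; subtotal = 1.7000 ms
Link 2: t_trans = 12000/(100*10^6) s = 0.1200 ms; t_prop = 800/200000 s = 4.0000 ms; subtotal = 4.1200 ms
Link 3: t_trans = 12000/(50*10^6) s = 0.2400 ms; t_prop = 100/200000 s = 0.5000 ms; subtotal = 0.7400 ms
End-to-end = 1.7000 + 4.1200 + 0.7400 = 6.5600 ms -> 6.560 ms (3 dp)

6.560


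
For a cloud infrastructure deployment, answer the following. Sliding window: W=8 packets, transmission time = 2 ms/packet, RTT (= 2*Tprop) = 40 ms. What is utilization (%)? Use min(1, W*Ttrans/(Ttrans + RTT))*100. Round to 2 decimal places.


Given: W = 8, Ttrans = 2 ms, RTT = 40 ms (= 2 * Tprop, Tprop = 20 ms)
Cycle time = Ttrans + RTT = 2 + 40 = 42 ms (first packet sent until its ACK returns)
W * Ttrans = 8 * 2 = 16 ms of sending per cycle
W * Ttrans / (Ttrans + RTT) = 16 / 42 = 0.380952
U = min(1, 0.380952) = 0.380952
U% = 38.10%

38.10


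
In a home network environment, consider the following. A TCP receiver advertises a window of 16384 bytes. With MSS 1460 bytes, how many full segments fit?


Given: RWND = 16384 bytes, MSS = 1460 bytes
Full segments = floor(RWND / MSS)
Full segments = floor(16384 / 1460)
Full segments = floor(11.2219) = 11

11


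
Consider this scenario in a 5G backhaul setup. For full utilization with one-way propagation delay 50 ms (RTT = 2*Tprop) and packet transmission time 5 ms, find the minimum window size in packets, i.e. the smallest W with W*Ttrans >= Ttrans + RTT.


Given: Ttrans = 5 ms, RTT = 100 ms (= 2 * Tprop, Tprop = 50 ms)
Time until first ACK returns = Ttrans + RTT = 5 + 100 = 105 ms
Need W * Ttrans >= Ttrans + RTT  ->  W >= (Ttrans + RTT) / Ttrans
(Ttrans + RTT) / Ttrans = 105 / 5 = 21
W_min = ceil(21) = 21

21


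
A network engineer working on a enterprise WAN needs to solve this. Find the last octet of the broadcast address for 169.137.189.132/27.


Given: IP = 169.137.189.132, prefix = /27
Host bits = 32 - 27 = 5
Network last octet = 132 AND mask = 128
Host part size = 2^5 - 1 = 31
Broadcast last octet = 128 OR 31 = 159

159


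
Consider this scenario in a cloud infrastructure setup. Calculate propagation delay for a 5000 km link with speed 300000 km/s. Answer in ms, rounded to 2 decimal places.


Given: distance = 5000 km, speed = 300000 km/s
Delay = distance / speed = 5000 / 300000 seconds
Delay in ms = 5000 * 1000 / 300000
Delay = 16.6667 ms
Rounded to 2 dp = 16.67 ms

16.67


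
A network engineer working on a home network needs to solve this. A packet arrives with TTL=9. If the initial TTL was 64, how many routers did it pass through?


Given: initial TTL = 64, received TTL = 9
Hops = initial TTL - received TTL
Hops = 64 - 9 = 55

55


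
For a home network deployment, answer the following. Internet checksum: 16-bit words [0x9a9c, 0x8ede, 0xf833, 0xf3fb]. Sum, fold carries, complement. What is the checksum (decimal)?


Given words: [0x9a9c, 0x8ede, 0xf833, 0xf3fb]
Step 1: Sum all words
Raw sum = 39580 + 36574 + 63539 + 62459 = 202152
Step 2: Fold carry: (5544 + 3) = 5547
One's complement = ~5547 & 0xFFFF = 59988

59988


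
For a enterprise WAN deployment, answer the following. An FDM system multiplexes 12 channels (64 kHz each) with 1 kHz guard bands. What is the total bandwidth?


Given: 12 channels, 64 kHz each, guard = 1 kHz
Channel bandwidth = 12 * 64 = 768 kHz
Guard bands = 11 gaps * 1 kHz = 11 kHz
Total = 768 + 11 = 779 kHz

779


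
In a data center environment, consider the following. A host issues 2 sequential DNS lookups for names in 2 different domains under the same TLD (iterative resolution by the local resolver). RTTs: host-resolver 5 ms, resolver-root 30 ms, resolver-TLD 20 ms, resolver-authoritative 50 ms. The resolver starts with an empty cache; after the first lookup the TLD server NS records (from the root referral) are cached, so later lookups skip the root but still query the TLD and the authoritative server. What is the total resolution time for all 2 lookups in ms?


Lookup 1 (cold cache): local + root + TLD + auth = 5 + 30 + 20 + 50 = 105 ms
Lookups 2..2 (TLD NS cached -> skip root; new domain -> still ask TLD and auth): local + TLD + auth = 5 + 20 + 50 = 75 ms each
Remaining 1 lookups: 1 * 75 = 75 ms
Total = 105 + 75 = 180 ms

180


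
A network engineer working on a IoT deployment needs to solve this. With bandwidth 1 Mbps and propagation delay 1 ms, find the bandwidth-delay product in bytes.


Given: bandwidth = 1 Mbps, delay = 1 ms
BDP in bits = 1 * 10^6 * 1 / 1000
BDP in bits = 1000
BDP in bytes = 1000 / 8 = 125

125


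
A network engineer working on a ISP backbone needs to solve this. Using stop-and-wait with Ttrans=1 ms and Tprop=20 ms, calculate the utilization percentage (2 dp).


Given: Ttrans = 1 ms, Tprop = 20 ms
RTT = 2 * Tprop = 2 * 20 = 40 ms
U = Ttrans / (Ttrans + RTT)
U = 1 / (1 + 40)
U = 1 / 41 = 0.02439
U% = 2.44%

2.44


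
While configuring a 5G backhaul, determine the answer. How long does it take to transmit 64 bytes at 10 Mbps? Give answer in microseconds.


Given: packet = 64 bytes, bandwidth = 10 Mbps
Packet in bits = 64 * 8 = 512 bits
Bandwidth = 10 * 10^6 = 10000000 bps
Time = 512 / 10000000 seconds
Time in us = 512 * 10^6 / 10000000 = 51.2

51.2


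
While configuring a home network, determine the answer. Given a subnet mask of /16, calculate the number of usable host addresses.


Given: subnet mask /16
Host bits = 32 - 16 = 16
Total addresses = 2^16 = 65536
Usable hosts = 65536 - 2 (network + broadcast) = 65534

65534


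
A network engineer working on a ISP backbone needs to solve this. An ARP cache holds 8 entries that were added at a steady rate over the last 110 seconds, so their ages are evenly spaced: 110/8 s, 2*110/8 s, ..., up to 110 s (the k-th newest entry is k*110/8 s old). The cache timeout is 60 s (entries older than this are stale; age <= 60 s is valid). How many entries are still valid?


Ages are k * 110/8 s for k = 1..8 (spacing = 13.7500 s).
Entry k is valid iff k * 110/8 <= 60 iff k <= 8 * 60 / 110 = 4.3636
n_valid = floor(4.3636) = 4
(n_stale = 8 - 4 = 4)

4


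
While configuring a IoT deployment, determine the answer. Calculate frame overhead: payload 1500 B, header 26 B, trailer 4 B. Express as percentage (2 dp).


Given: payload = 1500 B, header = 26 B, trailer = 4 B
Overhead bytes = header + trailer = 26 + 4 = 30
Total frame = payload + overhead = 1500 + 30 = 1530
Overhead % = 30 / 1530 * 100 = 1.9608% -> 1.96% (2 dp)

1.96


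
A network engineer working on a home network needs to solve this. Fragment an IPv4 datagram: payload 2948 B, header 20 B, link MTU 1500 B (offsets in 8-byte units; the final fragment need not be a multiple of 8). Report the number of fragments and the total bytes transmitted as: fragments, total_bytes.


Max data per non-final fragment = floor((MTU - header)/8)*8 = floor((1500 - 20)/8)*8 = floor(1480/8)*8 = 1480 B
Final fragment needs no 8-byte alignment: it can carry up to MTU - header = 1480 B
Non-final fragments needed = ceil((payload - 1480) / 1480) = ceil(1468/1480) = ceil(0.9919) = 1
Number of fragments = 1 + 1 = 2
Fragment sizes (data): 1 * 1480 B + 1468 B (last, 1468 <= 1480 OK)
Total bytes sent = payload + n_frags * header = 2948 + 2*20 = 2948 + 40 = 2988 B

2, 2988


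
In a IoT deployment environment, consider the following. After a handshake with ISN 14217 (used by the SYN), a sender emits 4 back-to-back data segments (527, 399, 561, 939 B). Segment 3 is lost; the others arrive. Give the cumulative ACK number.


SYN uses sequence number 14217; first data byte = ISN + 1 = 14218.
Segment 1: SEQ = 14218, len = 527 B, covers [14218, 14744]
Segment 2: SEQ = 14745, len = 399 B, covers [14745, 15143]
Segment 3: SEQ = 15144, len = 561 B, covers [15144, 15704] [LOST]
Segment 4: SEQ = 15705, len = 939 B, covers [15705, 16643]
In-order data received: bytes [14218, 15143] (segments 1..2).
Segment 3 missing -> gap begins at byte 15144; later segments buffered out of order.
Cumulative ACK = next expected in-order byte = 14218 + 527 + 399 = 15144

15144


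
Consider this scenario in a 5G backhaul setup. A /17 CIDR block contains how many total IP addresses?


Given: CIDR prefix /17
Host bits = 32 - 17 = 15
Total addresses = 2^15 = 32768

32768


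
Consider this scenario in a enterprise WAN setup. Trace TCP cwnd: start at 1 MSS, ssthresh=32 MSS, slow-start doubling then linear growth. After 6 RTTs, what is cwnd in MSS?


RTT 0: cwnd = 1 MSS (initial)
RTT 1: cwnd = 2 MSS (slow start, doubled)
RTT 2: cwnd = 4 MSS (slow start, doubled)
RTT 3: cwnd = 8 MSS (slow start, doubled)
RTT 4: cwnd = 16 MSS (slow start, doubled)
RTT 5: cwnd = 32 MSS (slow start, doubled)
RTT 6: cwnd = 33 MSS (congestion avoidance, +1)

33


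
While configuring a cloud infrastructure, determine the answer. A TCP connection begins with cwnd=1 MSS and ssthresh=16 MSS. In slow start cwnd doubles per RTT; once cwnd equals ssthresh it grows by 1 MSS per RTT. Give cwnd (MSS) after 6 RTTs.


RTT 0: cwnd = 1 MSS (initial)
RTT 1: cwnd = 2 MSS (slow start, doubled)
RTT 2: cwnd = 4 MSS (slow start, doubled)
RTT 3: cwnd = 8 MSS (slow start, doubled)
RTT 4: cwnd = 16 MSS (slow start, doubled)
RTT 5: cwnd = 17 MSS (congestion avoidance, +1)
RTT 6: cwnd = 18 MSS (congestion avoidance, +1)

18


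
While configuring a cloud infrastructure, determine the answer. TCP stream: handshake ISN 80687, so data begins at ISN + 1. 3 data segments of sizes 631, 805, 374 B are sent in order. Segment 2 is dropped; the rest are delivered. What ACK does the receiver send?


SYN uses sequence number 80687; first data byte = ISN + 1 = 80688.
Segment 1: SEQ = 80688, len = 631 B, covers [80688, 81318]
Segment 2: SEQ = 81319, len = 805 B, covers [81319, 82123] [LOST]
Segment 3: SEQ = 82124, len = 374 B, covers [82124, 82497]
In-order data received: bytes [80688, 81318] (segments 1..1).
Segment 2 missing -> gap begins at byte 81319; later segments buffered out of order.
Cumulative ACK = next expected in-order byte = 80688 + 631 = 81319

81319


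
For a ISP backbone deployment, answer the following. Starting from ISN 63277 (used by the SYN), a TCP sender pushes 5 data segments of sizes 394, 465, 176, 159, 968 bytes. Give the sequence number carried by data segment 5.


The SYN occupies sequence number ISN = 63277, so the first data byte is ISN + 1 = 63278.
SEQ of data segment i = (ISN + 1) + sum of payload sizes of segments 1..i-1.
Segment 1: SEQ = 63278, payload = 394 bytes
Segment 2: SEQ = 63672, payload = 465 bytes
Segment 3: SEQ = 64137, payload = 176 bytes
Segment 4: SEQ = 64313, payload = 159 bytes
Segment 5: SEQ = 64472, payload = 968 bytes
SEQ of segment 5 = 63278 + 394 + 465 + 176 + 159 = 64472

64472


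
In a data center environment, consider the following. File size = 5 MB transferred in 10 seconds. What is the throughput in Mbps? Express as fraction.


Given: file = 5 MB, time = 10 s
File in Mb = 5 * 8 = 40 Mb
Throughput = 40 / 10 Mbps
Throughput = 4 Mbps

4


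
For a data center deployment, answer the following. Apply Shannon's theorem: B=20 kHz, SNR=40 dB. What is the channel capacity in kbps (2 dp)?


Given: B = 20 kHz, SNR = 40 dB
SNR linear = 10^(40/10) = 10000
1 + SNR = 10001
log2(10001) = 13.2878566418
C = 20 * 1000 * 13.2878566418 = 265757.1328 bps
C = 265.757133 kbps -> 265.76 kbps (2 dp)

265.76


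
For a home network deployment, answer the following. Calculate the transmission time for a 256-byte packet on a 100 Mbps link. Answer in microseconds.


Given: packet = 256 bytes, bandwidth = 100 Mbps
Packet in bits = 256 * 8 = 2048 bits
Bandwidth = 100 * 10^6 = 100000000 bps
Time = 2048 / 100000000 seconds
Time in us = 2048 * 10^6 / 100000000 = 20.48

20.48


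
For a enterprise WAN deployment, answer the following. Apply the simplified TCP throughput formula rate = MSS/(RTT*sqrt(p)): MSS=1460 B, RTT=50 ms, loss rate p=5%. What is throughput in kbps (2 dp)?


Given: MSS = 1460 bytes, RTT = 50 ms, loss = 5%
RTT in seconds = 50 / 1000 = 0.05
Loss rate = 5% = 0.05
sqrt(loss) = sqrt(0.05) = 0.223606797750
Throughput (bytes/s) = 1460 / (0.05 * 0.223606797750) = 130586.3699
Throughput (kbps) = 130586.3699 * 8 / 1000 = 1044.690959 -> 1044.69 kbps (2 dp)

1044.69


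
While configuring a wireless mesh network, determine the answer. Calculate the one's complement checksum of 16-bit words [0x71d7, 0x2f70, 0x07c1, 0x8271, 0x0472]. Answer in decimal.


Given words: [0x71d7, 0x2f70, 0x07c1, 0x8271, 0x0472]
Step 1: Sum all words
Raw sum = 29143 + 12144 + 1985 + 33393 + 1138 = 77803
Step 2: Fold carry: (12267 + 1) = 12268
One's complement = ~12268 & 0xFFFF = 53267

53267


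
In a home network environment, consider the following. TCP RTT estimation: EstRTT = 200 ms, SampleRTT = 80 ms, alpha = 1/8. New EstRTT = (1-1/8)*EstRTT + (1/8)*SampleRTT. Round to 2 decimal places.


Given: EstRTT = 200 ms, SampleRTT = 80 ms, alpha = 1/8
New EstRTT = (1 - alpha) * EstRTT + alpha * SampleRTT
(7/8) * 200 = 175
(1/8) * 80 = 10
New EstRTT = 175 + 10 = 185 ms -> 185.00 ms (2 dp)

185.00


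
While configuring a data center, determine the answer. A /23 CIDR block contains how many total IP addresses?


Given: CIDR prefix /23
Host bits = 32 - 23 = 9
Total addresses = 2^9 = 512

512


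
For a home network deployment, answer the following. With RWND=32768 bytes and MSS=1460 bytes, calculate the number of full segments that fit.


Given: RWND = 32768 bytes, MSS = 1460 bytes
Full segments = floor(RWND / MSS)
Full segments = floor(32768 / 1460)
Full segments = floor(22.4438) = 22

22


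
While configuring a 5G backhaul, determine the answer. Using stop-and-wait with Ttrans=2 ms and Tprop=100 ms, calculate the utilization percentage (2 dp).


Given: Ttrans = 2 ms, Tprop = 100 ms
RTT = 2 * Tprop = 2 * 100 = 200 ms
U = Ttrans / (Ttrans + RTT)
U = 2 / (2 + 200)
U = 2 / 202 = 0.009901
U% = 0.99%

0.99


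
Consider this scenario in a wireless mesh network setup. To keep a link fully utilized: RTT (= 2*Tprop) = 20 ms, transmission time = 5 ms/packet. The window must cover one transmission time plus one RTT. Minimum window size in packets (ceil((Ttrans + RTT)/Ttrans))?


Given: Ttrans = 5 ms, RTT = 20 ms (= 2 * Tprop, Tprop = 10 ms)
Time until first ACK returns = Ttrans + RTT = 5 + 20 = 25 ms
Need W * Ttrans >= Ttrans + RTT  ->  W >= (Ttrans + RTT) / Ttrans
(Ttrans + RTT) / Ttrans = 25 / 5 = 5
W_min = ceil(5) = 5

5


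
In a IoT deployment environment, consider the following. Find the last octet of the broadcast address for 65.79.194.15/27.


Given: IP = 65.79.194.15, prefix = /27
Host bits = 32 - 27 = 5
Network last octet = 15 AND mask = 0
Host part size = 2^5 - 1 = 31
Broadcast last octet = 0 OR 31 = 31

31


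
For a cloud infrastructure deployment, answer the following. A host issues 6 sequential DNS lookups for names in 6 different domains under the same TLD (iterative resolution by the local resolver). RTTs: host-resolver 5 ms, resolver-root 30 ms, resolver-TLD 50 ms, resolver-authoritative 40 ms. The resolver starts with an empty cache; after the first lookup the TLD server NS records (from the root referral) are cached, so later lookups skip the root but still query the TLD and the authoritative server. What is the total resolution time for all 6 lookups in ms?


Lookup 1 (cold cache): local + root + TLD + auth = 5 + 30 + 50 + 40 = 125 ms
Lookups 2..6 (TLD NS cached -> skip root; new domain -> still ask TLD and auth): local + TLD + auth = 5 + 50 + 40 = 95 ms each
Remaining 5 lookups: 5 * 95 = 475 ms
Total = 125 + 475 = 600 ms

600
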